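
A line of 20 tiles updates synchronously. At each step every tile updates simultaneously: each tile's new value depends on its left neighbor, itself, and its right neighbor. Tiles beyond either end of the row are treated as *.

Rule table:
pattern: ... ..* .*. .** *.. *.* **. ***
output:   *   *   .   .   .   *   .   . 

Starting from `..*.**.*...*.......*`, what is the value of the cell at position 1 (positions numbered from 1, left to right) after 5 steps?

.*.*..*..**..******.
*.*..*..*...*......*
.*..*..*..**..*****.
*..*..*..*...*.....*
..*..*..*..**..****.
position 1 holds .

.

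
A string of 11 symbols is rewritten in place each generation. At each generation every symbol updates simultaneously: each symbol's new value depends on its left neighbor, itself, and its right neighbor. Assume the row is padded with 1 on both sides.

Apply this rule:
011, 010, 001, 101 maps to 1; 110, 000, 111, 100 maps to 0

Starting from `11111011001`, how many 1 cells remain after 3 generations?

5

generation 1: 00000110011
generation 2: 00001100110
generation 3: 00011001101
count of 1: 5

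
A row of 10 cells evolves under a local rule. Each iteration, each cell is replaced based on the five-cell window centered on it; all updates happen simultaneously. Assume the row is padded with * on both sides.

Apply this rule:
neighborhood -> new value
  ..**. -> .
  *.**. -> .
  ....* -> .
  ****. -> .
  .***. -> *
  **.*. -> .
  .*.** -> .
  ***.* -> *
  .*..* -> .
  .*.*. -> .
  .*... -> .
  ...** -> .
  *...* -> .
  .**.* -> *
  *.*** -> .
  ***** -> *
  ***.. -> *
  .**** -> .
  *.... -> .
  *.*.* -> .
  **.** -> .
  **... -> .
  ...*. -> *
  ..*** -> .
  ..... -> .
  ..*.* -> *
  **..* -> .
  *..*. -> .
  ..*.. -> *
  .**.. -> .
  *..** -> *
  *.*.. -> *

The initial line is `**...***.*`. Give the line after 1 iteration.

.*....**..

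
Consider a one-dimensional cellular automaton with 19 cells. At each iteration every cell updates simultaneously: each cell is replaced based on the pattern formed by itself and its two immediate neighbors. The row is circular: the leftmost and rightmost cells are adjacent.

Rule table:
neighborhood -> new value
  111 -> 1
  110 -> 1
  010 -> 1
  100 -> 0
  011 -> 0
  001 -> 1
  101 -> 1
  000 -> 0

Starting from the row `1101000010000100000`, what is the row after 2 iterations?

1011001010010100011

iteration 1: 0111000110001100001
iteration 2: 1011001010010100011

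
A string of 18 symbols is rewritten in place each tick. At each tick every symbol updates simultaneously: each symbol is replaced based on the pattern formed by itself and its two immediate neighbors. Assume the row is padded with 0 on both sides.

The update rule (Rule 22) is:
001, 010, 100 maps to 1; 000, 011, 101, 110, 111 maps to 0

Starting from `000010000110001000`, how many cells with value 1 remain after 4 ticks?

7

000111001001011100
001000111111000010
011101000000100111
100001100001111000
count of 1: 7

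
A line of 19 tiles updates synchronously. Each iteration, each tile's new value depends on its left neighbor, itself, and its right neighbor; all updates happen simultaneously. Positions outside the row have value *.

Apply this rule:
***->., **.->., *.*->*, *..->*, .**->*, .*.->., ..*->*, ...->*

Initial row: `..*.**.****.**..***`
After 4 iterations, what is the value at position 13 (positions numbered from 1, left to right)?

**.**.**...**.***..
..**.**.****.**..**
***.**.**...**.***.
...**.**.****.**..*
position 13 holds *

*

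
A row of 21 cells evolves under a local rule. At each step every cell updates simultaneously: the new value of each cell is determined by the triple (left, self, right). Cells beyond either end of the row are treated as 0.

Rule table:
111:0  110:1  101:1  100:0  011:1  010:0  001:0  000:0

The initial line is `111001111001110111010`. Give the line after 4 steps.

step 1: 101001001001011101100
step 2: 010000000000110111100
step 3: 000000000000111100100
step 4: 000000000000100100000

000000000000100100000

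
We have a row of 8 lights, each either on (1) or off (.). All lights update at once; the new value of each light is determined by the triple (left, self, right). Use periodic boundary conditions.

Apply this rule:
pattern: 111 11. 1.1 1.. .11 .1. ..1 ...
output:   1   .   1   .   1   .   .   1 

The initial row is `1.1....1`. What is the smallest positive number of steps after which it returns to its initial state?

step 1: .1..11.1
step 2: 1...1.1.
step 3: ..1..1.1
step 4: ......1.
step 5: 11111...
step 6: 1111..1.
step 7: 111....1
step 8: 11..11.1
step 9: 1...1.11
step 10: ..1..111
step 11: .....11.
step 12: 1111.1..
step 13: 111.1...
step 14: 11.1..1.
step 15: 1.1....1

15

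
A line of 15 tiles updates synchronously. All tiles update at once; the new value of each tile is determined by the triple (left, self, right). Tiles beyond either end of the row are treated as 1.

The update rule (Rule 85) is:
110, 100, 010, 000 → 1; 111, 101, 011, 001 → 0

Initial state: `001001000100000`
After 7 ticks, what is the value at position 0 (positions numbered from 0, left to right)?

1

101101110111110
100100010000010
110111011111010
010001000001010
011101111101010
000100000101010
110111110101010
position 0 holds 1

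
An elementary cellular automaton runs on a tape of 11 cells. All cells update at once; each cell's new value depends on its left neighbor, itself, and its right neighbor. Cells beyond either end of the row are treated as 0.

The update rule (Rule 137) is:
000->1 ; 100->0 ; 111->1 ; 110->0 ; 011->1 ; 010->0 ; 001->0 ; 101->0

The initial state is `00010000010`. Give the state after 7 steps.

10011100000

step 1: 11000111000
step 2: 10010110011
step 3: 00000100010
step 4: 11110001000
step 5: 11100100011
step 6: 11000001010
step 7: 10011100000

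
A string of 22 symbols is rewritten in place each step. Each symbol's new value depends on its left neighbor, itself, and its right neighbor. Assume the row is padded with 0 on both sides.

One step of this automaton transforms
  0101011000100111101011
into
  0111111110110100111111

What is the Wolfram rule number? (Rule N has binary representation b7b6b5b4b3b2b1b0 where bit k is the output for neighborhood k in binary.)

position 14: 111 → 0  (bit 7 = 0)
position 6: 110 → 1  (bit 6 = 1)
position 2: 101 → 1  (bit 5 = 1)
position 7: 100 → 1  (bit 4 = 1)
position 5: 011 → 1  (bit 3 = 1)
position 1: 010 → 1  (bit 2 = 1)
position 0: 001 → 0  (bit 1 = 0)
position 8: 000 → 1  (bit 0 = 1)
bits b7..b0 = 01111101 = 125

125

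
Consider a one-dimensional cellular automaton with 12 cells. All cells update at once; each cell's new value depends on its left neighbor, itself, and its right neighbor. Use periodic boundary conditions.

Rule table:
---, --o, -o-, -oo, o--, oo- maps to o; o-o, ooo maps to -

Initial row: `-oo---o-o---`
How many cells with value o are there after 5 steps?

ooooooo-oooo
------o-o---
ooooooo-oooo  (repeats step 1; period 2)
step 5: ooooooo-oooo
count of o: 11

11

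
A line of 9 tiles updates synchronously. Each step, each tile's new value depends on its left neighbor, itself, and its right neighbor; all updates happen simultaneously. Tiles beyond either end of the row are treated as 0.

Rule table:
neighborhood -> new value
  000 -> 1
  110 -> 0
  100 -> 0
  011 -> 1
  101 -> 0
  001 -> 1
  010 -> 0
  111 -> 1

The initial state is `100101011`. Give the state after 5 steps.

111100100

001000010
110011100
100111001
001110010
111100100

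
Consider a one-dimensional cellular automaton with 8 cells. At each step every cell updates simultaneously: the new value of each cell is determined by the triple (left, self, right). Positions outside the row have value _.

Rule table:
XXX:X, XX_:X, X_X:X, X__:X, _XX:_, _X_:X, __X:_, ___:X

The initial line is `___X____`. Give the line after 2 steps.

_XX_XXXX

XX_XXXXX
_XX_XXXX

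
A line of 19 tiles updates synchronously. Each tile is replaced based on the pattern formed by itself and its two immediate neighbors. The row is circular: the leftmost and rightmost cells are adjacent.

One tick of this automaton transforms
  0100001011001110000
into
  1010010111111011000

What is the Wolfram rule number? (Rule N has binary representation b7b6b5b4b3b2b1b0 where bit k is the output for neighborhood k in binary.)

position 13: 111 → 0  (bit 7 = 0)
position 9: 110 → 1  (bit 6 = 1)
position 7: 101 → 1  (bit 5 = 1)
position 2: 100 → 1  (bit 4 = 1)
position 8: 011 → 1  (bit 3 = 1)
position 1: 010 → 0  (bit 2 = 0)
position 0: 001 → 1  (bit 1 = 1)
position 3: 000 → 0  (bit 0 = 0)
bits b7..b0 = 01111010 = 122

122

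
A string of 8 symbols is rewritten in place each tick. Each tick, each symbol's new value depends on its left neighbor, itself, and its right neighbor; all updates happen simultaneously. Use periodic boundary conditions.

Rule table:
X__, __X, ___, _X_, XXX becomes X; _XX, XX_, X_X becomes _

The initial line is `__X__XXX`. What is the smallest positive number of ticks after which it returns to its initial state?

XXXXX_X_
_XXX__X_
X_X_XXXX
__X__XXX

4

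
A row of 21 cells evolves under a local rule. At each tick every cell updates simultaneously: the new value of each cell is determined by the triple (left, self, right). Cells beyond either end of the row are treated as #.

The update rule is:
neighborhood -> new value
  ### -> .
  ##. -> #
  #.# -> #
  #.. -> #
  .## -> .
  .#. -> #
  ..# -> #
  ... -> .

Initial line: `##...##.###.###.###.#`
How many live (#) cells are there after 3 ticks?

10

tick 1: .##.#.##..##..##..##.
tick 2: #.####.###.###.###.##
tick 3: ##...##..##..##..##..
count of #: 10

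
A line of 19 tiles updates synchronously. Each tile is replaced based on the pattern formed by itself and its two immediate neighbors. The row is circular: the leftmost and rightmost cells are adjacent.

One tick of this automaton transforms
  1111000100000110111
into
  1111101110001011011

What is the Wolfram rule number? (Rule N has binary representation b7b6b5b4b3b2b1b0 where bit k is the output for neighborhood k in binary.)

246

position 0: 111 → 1  (bit 7 = 1)
position 3: 110 → 1  (bit 6 = 1)
position 15: 101 → 1  (bit 5 = 1)
position 4: 100 → 1  (bit 4 = 1)
position 13: 011 → 0  (bit 3 = 0)
position 7: 010 → 1  (bit 2 = 1)
position 6: 001 → 1  (bit 1 = 1)
position 5: 000 → 0  (bit 0 = 0)
bits b7..b0 = 11110110 = 246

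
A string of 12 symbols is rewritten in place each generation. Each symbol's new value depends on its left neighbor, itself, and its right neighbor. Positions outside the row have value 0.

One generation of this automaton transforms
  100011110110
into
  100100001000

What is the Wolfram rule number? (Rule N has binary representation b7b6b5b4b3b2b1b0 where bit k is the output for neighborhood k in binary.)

position 5: 111 → 0  (bit 7 = 0)
position 7: 110 → 0  (bit 6 = 0)
position 8: 101 → 1  (bit 5 = 1)
position 1: 100 → 0  (bit 4 = 0)
position 4: 011 → 0  (bit 3 = 0)
position 0: 010 → 1  (bit 2 = 1)
position 3: 001 → 1  (bit 1 = 1)
position 2: 000 → 0  (bit 0 = 0)
bits b7..b0 = 00100110 = 38

38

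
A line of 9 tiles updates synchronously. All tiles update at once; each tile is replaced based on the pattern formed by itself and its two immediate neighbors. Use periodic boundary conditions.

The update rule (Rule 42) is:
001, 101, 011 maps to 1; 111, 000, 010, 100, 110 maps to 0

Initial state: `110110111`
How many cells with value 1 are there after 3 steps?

step 1: 001101100
step 2: 011011000
step 3: 110110000
count of 1: 4

4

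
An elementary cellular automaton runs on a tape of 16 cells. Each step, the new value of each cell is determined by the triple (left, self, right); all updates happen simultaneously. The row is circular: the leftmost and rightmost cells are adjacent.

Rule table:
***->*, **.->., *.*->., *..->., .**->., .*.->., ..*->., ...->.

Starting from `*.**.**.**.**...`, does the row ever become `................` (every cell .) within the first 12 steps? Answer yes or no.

................
all cells are . at step 1

yes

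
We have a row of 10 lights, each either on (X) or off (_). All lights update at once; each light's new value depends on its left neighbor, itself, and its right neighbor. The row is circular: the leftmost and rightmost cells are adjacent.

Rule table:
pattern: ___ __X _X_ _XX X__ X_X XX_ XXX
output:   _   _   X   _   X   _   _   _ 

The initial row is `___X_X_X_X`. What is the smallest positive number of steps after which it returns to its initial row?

10

step 1: X__X_X_X_X
step 2: _X_X_X_X__
step 3: _X_X_X_XX_
step 4: _X_X_X___X
step 5: _X_X_XX__X
step 6: _X_X___X_X
step 7: _X_XX__X_X
step 8: _X___X_X_X
step 9: _XX__X_X_X
step 10: ___X_X_X_X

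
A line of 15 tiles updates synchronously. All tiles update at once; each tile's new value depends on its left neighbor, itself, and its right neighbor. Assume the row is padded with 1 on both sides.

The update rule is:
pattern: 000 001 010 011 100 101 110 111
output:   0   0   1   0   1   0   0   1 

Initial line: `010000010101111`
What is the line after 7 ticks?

011000010100111
000100010110011
100110010001001
010001011001100
011001000100010
000101100110010
100100010001010

100100010001010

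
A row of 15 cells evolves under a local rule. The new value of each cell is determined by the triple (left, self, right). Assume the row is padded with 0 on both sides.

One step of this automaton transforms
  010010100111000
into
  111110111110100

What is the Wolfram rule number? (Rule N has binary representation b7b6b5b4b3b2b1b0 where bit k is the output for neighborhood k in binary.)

158

position 10: 111 → 1  (bit 7 = 1)
position 11: 110 → 0  (bit 6 = 0)
position 5: 101 → 0  (bit 5 = 0)
position 2: 100 → 1  (bit 4 = 1)
position 9: 011 → 1  (bit 3 = 1)
position 1: 010 → 1  (bit 2 = 1)
position 0: 001 → 1  (bit 1 = 1)
position 13: 000 → 0  (bit 0 = 0)
bits b7..b0 = 10011110 = 158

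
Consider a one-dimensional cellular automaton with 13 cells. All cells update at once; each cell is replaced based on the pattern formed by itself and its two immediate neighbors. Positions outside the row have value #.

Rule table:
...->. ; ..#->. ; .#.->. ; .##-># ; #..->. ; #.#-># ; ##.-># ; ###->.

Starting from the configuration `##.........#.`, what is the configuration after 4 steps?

step 1: .#..........#
step 2: #...........#
step 3: #...........#  (fixed point — unchanged through step 4)

#...........#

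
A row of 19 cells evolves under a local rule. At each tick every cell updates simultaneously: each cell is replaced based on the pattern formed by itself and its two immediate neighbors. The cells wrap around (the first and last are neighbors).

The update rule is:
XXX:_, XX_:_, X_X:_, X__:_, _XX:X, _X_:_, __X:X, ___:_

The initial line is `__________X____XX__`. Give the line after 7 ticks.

___X____XX_________

_________X____XX___
________X____XX____
_______X____XX_____
______X____XX______
_____X____XX_______
____X____XX________
___X____XX_________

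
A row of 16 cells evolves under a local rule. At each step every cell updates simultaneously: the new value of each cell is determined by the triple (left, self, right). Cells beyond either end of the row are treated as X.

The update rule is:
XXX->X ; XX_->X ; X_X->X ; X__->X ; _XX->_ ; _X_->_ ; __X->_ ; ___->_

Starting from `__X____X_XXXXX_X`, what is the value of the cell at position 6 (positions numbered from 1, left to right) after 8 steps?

X__X____X_XXXXX_
XX__X____X_XXXXX
XXX__X____X_XXXX
XXXX__X____X_XXX
XXXXX__X____X_XX
XXXXXX__X____X_X
XXXXXXX__X____X_
XXXXXXXX__X____X
position 6 holds X

X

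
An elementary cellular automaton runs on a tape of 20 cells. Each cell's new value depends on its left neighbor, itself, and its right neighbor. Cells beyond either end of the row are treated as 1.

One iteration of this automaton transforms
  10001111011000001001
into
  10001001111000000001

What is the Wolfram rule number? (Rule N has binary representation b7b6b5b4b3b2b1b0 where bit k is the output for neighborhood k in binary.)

position 5: 111 → 0  (bit 7 = 0)
position 0: 110 → 1  (bit 6 = 1)
position 8: 101 → 1  (bit 5 = 1)
position 1: 100 → 0  (bit 4 = 0)
position 4: 011 → 1  (bit 3 = 1)
position 16: 010 → 0  (bit 2 = 0)
position 3: 001 → 0  (bit 1 = 0)
position 2: 000 → 0  (bit 0 = 0)
bits b7..b0 = 01101000 = 104

104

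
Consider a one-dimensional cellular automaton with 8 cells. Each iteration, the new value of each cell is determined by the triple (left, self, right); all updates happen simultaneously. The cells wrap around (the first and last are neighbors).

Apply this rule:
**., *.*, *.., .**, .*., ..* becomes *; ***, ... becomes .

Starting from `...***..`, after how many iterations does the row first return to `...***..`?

6

..**.**.
.*******
**.....*
.**...**
****.***
...***..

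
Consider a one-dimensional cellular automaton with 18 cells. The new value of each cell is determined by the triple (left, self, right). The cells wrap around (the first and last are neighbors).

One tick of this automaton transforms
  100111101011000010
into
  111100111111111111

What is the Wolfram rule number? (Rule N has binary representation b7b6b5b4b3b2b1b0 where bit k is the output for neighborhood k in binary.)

position 4: 111 → 0  (bit 7 = 0)
position 6: 110 → 1  (bit 6 = 1)
position 7: 101 → 1  (bit 5 = 1)
position 1: 100 → 1  (bit 4 = 1)
position 3: 011 → 1  (bit 3 = 1)
position 0: 010 → 1  (bit 2 = 1)
position 2: 001 → 1  (bit 1 = 1)
position 13: 000 → 1  (bit 0 = 1)
bits b7..b0 = 01111111 = 127

127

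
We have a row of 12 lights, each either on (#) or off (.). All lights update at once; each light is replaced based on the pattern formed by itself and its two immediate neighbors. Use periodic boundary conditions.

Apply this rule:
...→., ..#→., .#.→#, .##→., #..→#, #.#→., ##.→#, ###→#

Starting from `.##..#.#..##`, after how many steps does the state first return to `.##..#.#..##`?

12

step 1: ..##.#.##..#
step 2: #..#.#..##.#
step 3: ##.#.##..#..
step 4: .#.#..##.##.
step 5: .#.##..#..##
step 6: .#..##.##..#
step 7: .##..#..##.#
step 8: ..##.##..#.#
step 9: #..#..##.#.#
step 10: ##.##..#.#..
step 11: .#..##.#.##.
step 12: .##..#.#..##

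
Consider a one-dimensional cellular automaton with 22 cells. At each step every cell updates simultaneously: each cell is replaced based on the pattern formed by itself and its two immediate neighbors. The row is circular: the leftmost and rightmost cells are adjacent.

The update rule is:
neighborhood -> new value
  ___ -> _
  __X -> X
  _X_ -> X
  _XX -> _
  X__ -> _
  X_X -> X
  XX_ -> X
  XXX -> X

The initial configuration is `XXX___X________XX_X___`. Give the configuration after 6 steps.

X_XXXXX__XXX_XXX_XXX_X

_XX__XX_______X_XXX__X
X_X_X_X______XXX_XX_XX
XXXXXXX_____X_XXX_XX_X
XXXXXXX____XXX_XXX_XX_
_XXXXXX___X_XXX_XXX_XX
X_XXXXX__XXX_XXX_XXX_X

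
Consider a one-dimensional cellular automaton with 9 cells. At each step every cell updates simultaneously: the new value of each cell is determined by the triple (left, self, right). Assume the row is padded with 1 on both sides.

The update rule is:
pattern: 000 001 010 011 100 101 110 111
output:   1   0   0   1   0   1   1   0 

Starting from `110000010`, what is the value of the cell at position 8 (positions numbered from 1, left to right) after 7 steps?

1

010111001
101101001
111110001
000010101
011001011
111000110
001010111
position 8 holds 1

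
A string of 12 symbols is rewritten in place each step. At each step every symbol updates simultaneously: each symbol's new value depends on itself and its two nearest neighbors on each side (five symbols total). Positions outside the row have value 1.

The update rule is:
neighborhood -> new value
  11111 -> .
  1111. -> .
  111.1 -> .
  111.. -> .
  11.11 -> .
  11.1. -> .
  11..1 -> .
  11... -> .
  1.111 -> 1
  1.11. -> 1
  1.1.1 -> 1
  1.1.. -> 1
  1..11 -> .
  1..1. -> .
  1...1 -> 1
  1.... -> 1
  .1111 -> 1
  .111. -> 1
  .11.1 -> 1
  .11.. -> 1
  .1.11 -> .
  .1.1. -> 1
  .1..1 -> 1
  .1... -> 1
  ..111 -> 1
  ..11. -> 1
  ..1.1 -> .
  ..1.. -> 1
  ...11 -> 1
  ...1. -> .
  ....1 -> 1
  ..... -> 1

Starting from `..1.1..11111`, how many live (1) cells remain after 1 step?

...111.11...
count of 1: 5

5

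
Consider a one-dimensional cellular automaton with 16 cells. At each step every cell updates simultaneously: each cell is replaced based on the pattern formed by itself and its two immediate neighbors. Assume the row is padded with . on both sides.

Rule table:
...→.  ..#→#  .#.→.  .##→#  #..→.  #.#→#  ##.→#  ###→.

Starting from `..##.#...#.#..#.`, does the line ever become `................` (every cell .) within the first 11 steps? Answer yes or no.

no

.####...#.#..#..
##..#..#.#..#...
##.#..#.#..#....
###..#.#..#.....
#.#.#.#..#......
.#.#.#..#.......
#.#.#..#........
.#.#..#.........
#.#..#..........
.#..#...........
#..#............
step 11 is #..#............, still not uniform .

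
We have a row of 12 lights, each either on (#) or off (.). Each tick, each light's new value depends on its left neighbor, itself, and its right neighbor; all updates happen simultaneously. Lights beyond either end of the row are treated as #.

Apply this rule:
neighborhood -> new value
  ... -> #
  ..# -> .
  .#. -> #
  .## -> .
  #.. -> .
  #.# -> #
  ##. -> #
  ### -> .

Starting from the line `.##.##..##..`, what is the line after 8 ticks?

tick 1: #.##.#...#..
tick 2: ##.###.#.#..
tick 3: .##..#####..
tick 4: #.#......#..
tick 5: ###.####.#..
tick 6: ..##...###..
tick 7: ...#.#...#..
tick 8: .#.###.#.#..

.#.###.#.#..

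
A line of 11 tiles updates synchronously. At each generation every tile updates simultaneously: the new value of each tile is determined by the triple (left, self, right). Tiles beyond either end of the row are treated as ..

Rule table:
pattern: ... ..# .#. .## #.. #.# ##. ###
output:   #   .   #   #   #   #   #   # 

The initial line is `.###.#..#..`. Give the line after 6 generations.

.##########

.######.###
.##########
.##########  (fixed point — unchanged through generation 6)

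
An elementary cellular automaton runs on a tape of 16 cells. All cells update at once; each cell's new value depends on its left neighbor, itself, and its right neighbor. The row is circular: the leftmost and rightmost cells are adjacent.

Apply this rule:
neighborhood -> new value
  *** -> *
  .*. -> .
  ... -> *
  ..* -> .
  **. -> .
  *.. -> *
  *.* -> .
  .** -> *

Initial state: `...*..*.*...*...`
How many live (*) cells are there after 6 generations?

8

generation 1: **..*....**..***
generation 2: *.*..***.*.*.***
generation 3: ...*.**......***
generation 4: **...*.*****.**.
generation 5: *.**...****..*..
generation 6: ..*.**.***.*..*.
count of *: 8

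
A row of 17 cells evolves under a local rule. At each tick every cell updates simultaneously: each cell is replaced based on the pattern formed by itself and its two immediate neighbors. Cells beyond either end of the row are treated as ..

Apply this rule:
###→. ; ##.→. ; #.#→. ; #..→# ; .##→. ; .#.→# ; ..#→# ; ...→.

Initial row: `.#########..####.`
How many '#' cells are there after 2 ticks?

6

tick 1: #.........##....#
tick 2: ##.......#..#..##
count of #: 6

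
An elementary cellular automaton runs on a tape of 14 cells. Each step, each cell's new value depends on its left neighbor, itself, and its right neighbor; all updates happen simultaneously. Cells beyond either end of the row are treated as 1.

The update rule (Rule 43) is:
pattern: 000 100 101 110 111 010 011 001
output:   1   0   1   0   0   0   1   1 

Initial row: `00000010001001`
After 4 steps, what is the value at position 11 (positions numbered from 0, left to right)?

step 1: 01111100110011
step 2: 11000001100110
step 3: 00011111001101
step 4: 01110000011011
position 11 holds 0

0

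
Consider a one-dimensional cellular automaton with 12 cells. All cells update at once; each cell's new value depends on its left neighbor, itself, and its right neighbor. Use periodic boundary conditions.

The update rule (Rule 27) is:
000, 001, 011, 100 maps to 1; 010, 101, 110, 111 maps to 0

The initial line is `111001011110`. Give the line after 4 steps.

101110110111

step 1: 100110010000
step 2: 011101101111
step 3: 010001001000
step 4: 101110110111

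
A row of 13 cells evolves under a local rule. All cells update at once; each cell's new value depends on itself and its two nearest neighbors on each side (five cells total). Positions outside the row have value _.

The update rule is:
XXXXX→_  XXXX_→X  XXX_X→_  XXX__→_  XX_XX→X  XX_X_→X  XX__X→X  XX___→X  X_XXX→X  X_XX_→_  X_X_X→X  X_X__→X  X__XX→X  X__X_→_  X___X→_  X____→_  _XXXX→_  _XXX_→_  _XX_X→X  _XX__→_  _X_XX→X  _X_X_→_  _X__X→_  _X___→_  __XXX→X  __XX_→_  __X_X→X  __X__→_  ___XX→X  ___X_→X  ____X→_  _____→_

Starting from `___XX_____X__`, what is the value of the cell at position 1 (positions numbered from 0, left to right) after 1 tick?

__X__X___X___
position 1 holds _

_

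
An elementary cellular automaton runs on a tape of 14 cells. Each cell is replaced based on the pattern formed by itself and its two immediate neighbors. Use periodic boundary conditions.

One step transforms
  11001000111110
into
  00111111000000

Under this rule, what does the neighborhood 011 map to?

At position 0 the neighborhood is 011; the next row has 0 there.

0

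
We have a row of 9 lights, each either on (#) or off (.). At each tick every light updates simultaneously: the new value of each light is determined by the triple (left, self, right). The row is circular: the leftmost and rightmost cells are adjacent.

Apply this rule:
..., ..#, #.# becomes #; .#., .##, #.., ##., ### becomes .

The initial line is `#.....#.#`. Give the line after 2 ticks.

##....#..

..####.#.
##....#..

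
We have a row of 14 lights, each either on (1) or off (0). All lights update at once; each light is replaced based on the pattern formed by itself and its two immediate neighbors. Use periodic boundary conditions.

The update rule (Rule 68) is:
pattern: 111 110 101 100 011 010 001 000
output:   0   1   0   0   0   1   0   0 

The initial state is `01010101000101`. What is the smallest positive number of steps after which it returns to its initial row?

step 1: 01010101000101

1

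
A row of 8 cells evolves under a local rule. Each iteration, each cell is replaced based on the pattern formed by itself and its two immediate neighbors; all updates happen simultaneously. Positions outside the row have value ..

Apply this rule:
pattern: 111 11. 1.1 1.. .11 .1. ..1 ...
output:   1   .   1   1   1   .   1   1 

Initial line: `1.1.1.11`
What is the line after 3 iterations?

.1.11.1.

iteration 1: .1.1.11.
iteration 2: 1.1.11.1
iteration 3: .1.11.1.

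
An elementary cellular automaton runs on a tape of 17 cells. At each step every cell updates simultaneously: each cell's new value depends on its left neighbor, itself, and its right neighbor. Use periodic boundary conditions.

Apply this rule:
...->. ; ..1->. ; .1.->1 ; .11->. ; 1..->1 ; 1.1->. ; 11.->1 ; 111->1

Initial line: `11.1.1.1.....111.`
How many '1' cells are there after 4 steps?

step 1: .1.1.1.11.....11.
step 2: .1.1.1..11.....11
step 3: .1.1.11..11.....1
step 4: .1.1..11..11....1
count of 1: 7

7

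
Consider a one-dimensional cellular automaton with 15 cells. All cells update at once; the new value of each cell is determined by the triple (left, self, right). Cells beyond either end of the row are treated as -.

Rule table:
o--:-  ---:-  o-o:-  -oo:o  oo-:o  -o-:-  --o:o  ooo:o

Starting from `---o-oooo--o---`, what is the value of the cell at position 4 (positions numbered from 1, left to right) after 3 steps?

o

step 1: --o--oooo-o----
step 2: -o--ooooo------
step 3: o--oooooo------
position 4 holds o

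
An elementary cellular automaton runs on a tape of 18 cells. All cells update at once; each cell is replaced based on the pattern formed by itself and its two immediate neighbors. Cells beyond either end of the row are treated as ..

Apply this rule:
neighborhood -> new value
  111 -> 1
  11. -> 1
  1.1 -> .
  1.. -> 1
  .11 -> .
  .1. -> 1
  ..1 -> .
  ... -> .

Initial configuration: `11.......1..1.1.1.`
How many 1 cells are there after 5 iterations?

7

iteration 1: .11......11.1.1.11
iteration 2: ..11......1.1.1..1
iteration 3: ...11.....1.1.11.1
iteration 4: ....11....1.1..1.1
iteration 5: .....11...1.11.1.1
count of 1: 7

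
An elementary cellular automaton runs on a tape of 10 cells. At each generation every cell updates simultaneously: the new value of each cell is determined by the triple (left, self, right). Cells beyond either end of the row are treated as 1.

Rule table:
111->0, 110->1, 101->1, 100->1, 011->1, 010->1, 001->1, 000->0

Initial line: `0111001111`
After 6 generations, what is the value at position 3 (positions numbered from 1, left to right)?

generation 1: 1101111000
generation 2: 0111001101
generation 3: 1101111111
generation 4: 0111000000
generation 5: 1101100001
generation 6: 0111110011
position 3 holds 1

1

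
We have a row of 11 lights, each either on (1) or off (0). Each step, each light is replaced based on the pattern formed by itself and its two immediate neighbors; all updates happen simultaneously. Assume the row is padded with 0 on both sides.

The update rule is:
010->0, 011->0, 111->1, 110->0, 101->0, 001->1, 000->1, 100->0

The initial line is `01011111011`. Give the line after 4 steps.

00011110000

step 1: 10001110000
step 2: 00110100111
step 3: 11000001010
step 4: 00011110000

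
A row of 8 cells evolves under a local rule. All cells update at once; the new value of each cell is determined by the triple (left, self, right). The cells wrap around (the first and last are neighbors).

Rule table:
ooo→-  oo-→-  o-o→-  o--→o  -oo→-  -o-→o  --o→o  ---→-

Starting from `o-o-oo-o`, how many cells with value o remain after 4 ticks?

6

--o-----
-ooo----
o---o---
oo-ooo-o
count of o: 6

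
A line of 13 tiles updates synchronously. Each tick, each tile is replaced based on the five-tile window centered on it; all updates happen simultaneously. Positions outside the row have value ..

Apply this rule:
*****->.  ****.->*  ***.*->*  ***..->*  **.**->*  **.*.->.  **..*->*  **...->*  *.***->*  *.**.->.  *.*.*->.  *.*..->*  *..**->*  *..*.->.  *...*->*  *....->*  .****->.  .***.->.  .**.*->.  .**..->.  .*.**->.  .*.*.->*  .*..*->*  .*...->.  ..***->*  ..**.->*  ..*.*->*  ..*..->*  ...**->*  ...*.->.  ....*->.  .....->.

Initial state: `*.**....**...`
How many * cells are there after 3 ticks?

*...**.**.**.
*.***.*..*..*
*.*.*.**.**.*
count of *: 8

8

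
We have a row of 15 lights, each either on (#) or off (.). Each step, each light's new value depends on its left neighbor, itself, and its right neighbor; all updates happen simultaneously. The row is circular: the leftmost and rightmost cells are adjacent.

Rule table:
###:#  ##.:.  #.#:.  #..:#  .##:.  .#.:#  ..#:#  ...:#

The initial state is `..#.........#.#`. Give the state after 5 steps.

#############.#
############...
.##########.###
..########...#.
##.######.#####

##.######.#####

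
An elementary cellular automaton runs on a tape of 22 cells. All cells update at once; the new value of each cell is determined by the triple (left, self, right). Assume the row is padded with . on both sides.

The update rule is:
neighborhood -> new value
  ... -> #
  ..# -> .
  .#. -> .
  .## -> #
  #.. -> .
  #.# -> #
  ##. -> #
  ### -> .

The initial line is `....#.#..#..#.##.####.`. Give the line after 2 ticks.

###..#.......#####..#.
#.#....#####.#...#....

#.#....#####.#...#....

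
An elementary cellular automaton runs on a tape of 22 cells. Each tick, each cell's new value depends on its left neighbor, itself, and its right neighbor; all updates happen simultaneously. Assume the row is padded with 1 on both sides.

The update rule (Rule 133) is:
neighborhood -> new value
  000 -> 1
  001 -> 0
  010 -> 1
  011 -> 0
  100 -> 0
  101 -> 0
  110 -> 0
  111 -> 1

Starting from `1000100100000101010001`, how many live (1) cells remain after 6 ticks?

8

tick 1: 0010100101110101010100
tick 2: 0010100100100101010100
tick 3: 0010100100100101010100  (fixed point — unchanged through tick 6)
count of 1: 8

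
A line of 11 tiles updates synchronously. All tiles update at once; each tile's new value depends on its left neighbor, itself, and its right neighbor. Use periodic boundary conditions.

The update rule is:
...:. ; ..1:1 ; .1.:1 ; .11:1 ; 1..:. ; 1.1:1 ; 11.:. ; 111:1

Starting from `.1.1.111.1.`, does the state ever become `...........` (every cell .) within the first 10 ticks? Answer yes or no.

1111111.11.
111111.11.1
11111.11.11
1111.11.111
111.11.1111
11.11.11111
1.11.111111
.11.1111111
11.1111111.
1.1111111.1
tick 10 is 1.1111111.1, still not uniform .

no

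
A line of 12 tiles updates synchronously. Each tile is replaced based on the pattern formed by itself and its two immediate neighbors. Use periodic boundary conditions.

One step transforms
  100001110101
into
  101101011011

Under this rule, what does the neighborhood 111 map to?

At position 6 the neighborhood is 111; the next row has 0 there.

0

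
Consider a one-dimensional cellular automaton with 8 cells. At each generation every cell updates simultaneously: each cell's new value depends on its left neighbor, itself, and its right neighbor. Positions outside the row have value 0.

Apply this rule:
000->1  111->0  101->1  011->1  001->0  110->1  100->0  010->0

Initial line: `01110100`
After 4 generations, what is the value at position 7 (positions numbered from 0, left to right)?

01011001
00111000
10101011
01010111
position 7 holds 1

1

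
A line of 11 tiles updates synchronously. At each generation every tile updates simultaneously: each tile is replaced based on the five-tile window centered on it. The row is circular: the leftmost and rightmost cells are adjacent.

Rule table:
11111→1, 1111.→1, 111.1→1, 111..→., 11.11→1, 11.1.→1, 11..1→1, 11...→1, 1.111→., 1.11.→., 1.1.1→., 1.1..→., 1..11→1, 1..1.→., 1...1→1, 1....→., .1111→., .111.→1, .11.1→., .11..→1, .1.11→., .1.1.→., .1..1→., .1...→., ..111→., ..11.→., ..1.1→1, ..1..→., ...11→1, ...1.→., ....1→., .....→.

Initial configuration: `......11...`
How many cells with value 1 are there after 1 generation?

3

.....1.11..
count of 1: 3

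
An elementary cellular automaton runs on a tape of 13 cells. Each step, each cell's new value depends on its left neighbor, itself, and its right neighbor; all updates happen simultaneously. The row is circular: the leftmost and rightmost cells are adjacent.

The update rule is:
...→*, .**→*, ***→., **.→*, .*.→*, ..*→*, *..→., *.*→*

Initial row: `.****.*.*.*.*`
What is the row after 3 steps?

*****.*******

**..*********
.*.**........
*****.*******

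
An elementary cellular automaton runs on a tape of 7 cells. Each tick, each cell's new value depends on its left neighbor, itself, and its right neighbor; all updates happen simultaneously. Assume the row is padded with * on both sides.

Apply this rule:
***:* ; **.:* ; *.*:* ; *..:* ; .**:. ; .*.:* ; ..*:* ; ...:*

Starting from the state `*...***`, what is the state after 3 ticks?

******.

tick 1: ****.**
tick 2: *****.*
tick 3: ******.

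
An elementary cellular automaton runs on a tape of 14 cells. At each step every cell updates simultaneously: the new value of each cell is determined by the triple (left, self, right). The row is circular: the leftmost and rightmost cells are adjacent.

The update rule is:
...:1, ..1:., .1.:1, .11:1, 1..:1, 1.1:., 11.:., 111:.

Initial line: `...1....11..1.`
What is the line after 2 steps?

...1....1.1.1.

step 1: 11.1111.1.1.11
step 2: ...1....1.1.1.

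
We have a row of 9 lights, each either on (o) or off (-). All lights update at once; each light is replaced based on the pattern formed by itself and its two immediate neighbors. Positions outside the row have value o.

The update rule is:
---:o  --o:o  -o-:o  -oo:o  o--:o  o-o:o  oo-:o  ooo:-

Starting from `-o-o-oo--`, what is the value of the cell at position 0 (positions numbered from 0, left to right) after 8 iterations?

-

iteration 1: ooooooooo
iteration 2: ---------
iteration 3: ooooooooo  (repeats iteration 1; period 2)
iteration 8: ---------
position 0 holds -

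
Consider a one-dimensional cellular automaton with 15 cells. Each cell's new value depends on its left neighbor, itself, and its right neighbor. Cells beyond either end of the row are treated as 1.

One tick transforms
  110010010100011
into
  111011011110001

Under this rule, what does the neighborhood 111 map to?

1

At position 0 the neighborhood is 111; the next row has 1 there.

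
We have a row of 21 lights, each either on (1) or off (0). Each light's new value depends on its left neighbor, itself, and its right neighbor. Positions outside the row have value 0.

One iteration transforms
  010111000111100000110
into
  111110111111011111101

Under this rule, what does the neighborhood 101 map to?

At position 2 the neighborhood is 101; the next row has 1 there.

1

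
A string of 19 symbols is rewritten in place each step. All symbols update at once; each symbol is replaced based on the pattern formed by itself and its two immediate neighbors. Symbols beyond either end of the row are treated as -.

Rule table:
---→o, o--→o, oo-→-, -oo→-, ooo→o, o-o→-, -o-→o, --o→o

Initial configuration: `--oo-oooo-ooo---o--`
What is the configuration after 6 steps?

step 1: oo----oo---o-oooooo
step 2: --oooo--oooo--oooo-
step 3: oo-oo-oo-oo-oo-oo-o
step 4: ------------------o
step 5: ooooooooooooooooooo
step 6: -ooooooooooooooooo-

-ooooooooooooooooo-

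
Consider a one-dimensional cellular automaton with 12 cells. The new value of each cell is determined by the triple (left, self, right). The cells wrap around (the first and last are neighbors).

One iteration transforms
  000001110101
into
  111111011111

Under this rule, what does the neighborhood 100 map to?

1

At position 0 the neighborhood is 100; the next row has 1 there.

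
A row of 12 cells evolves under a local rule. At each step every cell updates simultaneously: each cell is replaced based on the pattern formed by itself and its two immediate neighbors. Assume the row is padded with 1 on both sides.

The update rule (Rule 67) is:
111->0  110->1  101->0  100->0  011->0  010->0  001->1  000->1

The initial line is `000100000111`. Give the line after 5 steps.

011001000000

011001111000
001010001011
010000110000
000111010111
011001000000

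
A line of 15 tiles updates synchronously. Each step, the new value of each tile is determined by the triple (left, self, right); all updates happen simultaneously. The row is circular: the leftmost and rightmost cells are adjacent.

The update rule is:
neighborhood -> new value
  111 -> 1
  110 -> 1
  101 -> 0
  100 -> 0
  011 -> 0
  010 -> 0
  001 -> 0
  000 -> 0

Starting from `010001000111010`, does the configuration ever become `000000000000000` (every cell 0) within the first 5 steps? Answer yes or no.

yes

000000000011000
000000000001000
000000000000000
all cells are 0 at step 3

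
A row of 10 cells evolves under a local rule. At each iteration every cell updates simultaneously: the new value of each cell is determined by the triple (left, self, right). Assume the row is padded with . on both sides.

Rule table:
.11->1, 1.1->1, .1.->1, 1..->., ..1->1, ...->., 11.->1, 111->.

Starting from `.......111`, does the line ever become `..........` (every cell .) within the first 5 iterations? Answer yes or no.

no

......11.1
.....11111
....11...1
...111..11
..11.1.111
iteration 5 is ..11.1.111, still not uniform .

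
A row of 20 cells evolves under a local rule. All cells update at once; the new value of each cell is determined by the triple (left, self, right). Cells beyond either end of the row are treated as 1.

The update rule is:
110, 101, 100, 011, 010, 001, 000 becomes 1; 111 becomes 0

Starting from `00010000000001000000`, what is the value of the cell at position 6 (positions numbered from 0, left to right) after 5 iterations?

iteration 1: 11111111111111111111
iteration 2: 00000000000000000000
iteration 3: 11111111111111111111  (repeats iteration 1; period 2)
iteration 5: 11111111111111111111
position 6 holds 1

1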